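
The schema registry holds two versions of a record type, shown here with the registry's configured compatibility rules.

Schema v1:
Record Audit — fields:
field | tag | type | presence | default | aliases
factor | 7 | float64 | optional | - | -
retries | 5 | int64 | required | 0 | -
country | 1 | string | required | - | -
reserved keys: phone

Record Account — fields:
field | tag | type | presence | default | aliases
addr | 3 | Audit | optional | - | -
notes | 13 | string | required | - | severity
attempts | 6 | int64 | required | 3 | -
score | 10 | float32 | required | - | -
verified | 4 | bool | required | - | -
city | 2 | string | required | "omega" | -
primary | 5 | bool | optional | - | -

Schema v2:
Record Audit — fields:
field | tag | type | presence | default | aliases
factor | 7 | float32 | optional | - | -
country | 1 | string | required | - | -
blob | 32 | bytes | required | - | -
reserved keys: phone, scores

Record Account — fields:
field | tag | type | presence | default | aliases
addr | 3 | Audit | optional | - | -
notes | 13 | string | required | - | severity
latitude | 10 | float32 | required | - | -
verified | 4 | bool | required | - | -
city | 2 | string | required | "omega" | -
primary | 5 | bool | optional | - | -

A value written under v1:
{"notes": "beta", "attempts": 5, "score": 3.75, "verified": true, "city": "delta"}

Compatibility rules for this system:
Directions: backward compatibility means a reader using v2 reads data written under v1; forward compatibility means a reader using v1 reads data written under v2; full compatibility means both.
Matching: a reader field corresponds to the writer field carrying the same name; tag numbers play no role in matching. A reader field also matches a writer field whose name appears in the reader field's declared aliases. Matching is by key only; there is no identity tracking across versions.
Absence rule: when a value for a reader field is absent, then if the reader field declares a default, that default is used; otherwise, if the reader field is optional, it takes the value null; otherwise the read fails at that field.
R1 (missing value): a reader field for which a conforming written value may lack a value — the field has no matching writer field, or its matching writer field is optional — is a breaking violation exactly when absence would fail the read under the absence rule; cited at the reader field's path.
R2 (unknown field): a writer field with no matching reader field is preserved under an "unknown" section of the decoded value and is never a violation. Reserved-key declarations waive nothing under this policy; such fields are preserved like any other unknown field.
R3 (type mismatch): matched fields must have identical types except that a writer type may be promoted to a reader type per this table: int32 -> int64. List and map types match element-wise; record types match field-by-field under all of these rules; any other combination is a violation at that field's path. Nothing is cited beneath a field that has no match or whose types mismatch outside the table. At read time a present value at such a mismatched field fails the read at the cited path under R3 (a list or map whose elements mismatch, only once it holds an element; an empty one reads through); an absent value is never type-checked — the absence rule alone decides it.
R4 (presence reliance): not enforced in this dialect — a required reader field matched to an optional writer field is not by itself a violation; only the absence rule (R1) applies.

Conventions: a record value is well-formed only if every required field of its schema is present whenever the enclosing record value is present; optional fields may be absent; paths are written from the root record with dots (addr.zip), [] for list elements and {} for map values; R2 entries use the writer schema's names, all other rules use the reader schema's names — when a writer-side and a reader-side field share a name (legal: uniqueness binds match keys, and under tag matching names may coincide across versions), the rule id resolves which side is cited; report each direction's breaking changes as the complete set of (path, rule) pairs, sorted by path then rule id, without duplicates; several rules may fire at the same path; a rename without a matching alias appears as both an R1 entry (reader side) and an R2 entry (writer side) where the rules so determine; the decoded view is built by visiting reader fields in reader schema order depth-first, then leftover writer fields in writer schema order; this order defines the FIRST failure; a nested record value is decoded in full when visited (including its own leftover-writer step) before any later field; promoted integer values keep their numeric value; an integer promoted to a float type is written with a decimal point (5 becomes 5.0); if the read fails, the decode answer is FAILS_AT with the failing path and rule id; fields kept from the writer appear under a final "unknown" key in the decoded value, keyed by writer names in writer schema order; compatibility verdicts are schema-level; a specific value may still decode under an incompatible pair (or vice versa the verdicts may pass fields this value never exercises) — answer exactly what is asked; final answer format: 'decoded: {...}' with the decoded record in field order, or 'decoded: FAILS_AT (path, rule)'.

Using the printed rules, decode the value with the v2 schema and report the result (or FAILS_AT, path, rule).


decoded: FAILS_AT (latitude, R1)

arrows below run writer -> reader for Account
decode (reader v2):
  addr := null (absent, optional -> null)
  notes := "beta"
  read fails at latitude under R1 (no fill)
  => FAILS_AT (latitude, R1)
the rest of the Account diff is inert for this question:
  added field blob to record Audit: required bytes, tag 32 (in v2 it sits last) -> changes Account's schema-level verdicts only — the decode of this value is the same
  field factor in record Audit: type float64 changed to float32 -> changes Account's schema-level verdicts only — the decode of this value is the same
  removed field retries from record Audit -> inert under this dialect — no rule fires on Account and the result does not move
  removed field attempts from record Account -> inert under this dialect — no rule fires on Account and the result does not move


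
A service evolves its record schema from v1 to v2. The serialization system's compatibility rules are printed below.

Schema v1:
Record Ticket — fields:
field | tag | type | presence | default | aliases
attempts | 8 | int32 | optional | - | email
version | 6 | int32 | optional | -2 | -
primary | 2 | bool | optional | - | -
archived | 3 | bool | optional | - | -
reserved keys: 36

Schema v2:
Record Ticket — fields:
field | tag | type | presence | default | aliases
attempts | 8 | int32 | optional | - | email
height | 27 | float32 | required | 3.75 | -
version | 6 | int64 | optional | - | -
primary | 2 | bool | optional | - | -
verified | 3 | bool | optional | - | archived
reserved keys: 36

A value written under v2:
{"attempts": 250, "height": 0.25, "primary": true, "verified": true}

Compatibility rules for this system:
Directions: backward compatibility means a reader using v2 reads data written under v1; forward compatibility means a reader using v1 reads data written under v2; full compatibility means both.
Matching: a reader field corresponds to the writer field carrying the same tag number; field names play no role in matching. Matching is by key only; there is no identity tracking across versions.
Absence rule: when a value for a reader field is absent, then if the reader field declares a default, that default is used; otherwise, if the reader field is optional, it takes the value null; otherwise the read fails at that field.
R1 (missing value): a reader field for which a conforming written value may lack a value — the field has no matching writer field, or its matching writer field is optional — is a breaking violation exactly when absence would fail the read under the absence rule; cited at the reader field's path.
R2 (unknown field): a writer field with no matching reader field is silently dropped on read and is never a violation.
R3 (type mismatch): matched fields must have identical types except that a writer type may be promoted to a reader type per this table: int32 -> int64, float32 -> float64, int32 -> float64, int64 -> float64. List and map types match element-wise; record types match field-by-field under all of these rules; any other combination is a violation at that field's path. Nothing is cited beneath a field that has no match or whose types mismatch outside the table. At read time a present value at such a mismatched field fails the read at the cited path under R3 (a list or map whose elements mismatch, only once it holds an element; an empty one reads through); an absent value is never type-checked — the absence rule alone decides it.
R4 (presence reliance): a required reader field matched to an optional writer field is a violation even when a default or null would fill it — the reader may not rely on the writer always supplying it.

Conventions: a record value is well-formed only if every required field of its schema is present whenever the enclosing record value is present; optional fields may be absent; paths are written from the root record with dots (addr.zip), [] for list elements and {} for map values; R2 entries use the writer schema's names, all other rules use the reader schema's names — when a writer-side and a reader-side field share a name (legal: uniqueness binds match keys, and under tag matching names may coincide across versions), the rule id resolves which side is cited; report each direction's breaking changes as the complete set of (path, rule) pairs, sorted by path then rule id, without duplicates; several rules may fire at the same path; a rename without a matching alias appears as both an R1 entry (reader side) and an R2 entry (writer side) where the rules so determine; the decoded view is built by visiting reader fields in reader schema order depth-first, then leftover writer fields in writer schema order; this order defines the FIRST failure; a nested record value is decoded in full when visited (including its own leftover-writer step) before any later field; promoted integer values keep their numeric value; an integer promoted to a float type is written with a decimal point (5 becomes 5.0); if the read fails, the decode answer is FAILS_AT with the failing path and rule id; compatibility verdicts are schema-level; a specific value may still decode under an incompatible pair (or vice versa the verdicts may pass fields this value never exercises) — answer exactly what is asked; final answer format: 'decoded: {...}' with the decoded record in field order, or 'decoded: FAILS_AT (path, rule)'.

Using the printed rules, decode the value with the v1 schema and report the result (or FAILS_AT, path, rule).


arrows below run writer -> reader for Ticket
decode walk for Ticket under reader schema v1:
  attempts := 250
  version := -2 (no value, default fills)
  primary := true
  archived := true (from writer verified)
  writer height: unmatched, discarded
  => decoded: {"attempts": 250, "version": -2, "primary": true, "archived": true}
diffs on Ticket not affecting the asked answer:
  renamed field archived to verified in record Ticket (alias archived declared on the renamed field) -> inert under this dialect — no rule fires on Ticket and the result does not move
  field version in record Ticket: type int32 changed to int64 (its default is dropped) -> shifts the Ticket verdicts, not this decode
  added field height to record Ticket: required float32, tag 27, default 3.75 (in v2 it sits immediately before version) -> inert under this dialect — no rule fires on Ticket and the result does not move

decoded: {"attempts": 250, "version": -2, "primary": true, "archived": true}


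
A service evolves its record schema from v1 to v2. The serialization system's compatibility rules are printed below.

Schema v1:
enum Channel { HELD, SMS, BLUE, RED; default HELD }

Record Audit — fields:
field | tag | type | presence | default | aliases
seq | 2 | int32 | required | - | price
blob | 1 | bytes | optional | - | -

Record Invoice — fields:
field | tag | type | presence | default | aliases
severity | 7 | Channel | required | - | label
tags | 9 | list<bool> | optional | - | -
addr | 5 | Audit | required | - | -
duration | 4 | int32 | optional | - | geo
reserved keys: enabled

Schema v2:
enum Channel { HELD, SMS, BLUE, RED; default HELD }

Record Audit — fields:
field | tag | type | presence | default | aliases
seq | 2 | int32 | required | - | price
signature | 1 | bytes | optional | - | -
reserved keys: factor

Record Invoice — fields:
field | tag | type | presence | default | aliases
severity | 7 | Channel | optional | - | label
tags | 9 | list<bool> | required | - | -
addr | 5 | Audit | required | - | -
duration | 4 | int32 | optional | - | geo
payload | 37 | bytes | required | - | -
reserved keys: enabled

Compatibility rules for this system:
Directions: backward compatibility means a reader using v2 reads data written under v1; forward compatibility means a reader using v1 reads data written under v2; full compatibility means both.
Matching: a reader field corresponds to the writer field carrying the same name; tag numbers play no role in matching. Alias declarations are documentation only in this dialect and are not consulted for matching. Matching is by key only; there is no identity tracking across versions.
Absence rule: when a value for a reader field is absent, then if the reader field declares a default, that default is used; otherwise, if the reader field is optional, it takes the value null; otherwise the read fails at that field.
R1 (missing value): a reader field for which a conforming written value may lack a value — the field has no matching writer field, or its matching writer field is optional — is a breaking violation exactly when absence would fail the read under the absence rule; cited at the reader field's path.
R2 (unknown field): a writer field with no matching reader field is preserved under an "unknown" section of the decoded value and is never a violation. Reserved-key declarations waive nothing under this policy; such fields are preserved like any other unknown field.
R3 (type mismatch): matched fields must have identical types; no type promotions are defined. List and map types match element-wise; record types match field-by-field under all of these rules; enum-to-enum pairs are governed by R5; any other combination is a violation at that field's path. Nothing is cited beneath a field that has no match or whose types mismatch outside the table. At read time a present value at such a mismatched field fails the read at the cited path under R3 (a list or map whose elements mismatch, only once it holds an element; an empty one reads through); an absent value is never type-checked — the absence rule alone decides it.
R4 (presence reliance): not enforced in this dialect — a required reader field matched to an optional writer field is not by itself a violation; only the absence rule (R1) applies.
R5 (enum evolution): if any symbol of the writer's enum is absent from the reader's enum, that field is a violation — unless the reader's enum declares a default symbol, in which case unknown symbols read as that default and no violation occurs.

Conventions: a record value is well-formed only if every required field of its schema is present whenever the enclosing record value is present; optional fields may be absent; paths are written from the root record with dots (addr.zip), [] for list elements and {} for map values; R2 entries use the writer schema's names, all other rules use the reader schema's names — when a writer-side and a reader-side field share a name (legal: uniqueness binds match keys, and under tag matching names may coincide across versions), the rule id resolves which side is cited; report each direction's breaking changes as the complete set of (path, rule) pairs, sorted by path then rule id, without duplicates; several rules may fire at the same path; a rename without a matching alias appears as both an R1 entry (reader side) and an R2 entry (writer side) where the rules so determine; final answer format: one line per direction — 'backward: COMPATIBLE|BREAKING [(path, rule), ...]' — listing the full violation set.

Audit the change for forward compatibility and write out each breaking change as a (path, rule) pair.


the writer's type comes first in each Invoice pair
forward analysis of Invoice with v1 as reader and v2 as writer:
  severity: paired with writer severity (Channel -> Channel; writer optional)
  tags: paired with writer tags (list<bool> -> list<bool>; writer required)
  addr: paired with writer addr (Audit -> Audit; writer required)
  duration: paired with writer duration (int32 -> int32; writer optional)
  writer payload: unknown to reader
  addr.seq: paired with writer addr.seq (int32 -> int32; writer required)
  addr.blob: no writer-side match
  writer addr.signature: unknown to reader
  R1 fires at severity
  => forward verdict for Invoice: BREAKING, 1 violation(s)
the other Invoice changes do not affect what is asked:
  field tags in record Invoice: optional changed to required -> affects backward compatibility only, which is not asked
  added field payload to record Invoice: required bytes, tag 37 (in v2 it sits last) -> affects backward compatibility only, which is not asked
  renamed field blob to signature in record Audit -> triggers nothing under Invoice's printed rules — same verdict

forward: BREAKING [(severity, R1)]


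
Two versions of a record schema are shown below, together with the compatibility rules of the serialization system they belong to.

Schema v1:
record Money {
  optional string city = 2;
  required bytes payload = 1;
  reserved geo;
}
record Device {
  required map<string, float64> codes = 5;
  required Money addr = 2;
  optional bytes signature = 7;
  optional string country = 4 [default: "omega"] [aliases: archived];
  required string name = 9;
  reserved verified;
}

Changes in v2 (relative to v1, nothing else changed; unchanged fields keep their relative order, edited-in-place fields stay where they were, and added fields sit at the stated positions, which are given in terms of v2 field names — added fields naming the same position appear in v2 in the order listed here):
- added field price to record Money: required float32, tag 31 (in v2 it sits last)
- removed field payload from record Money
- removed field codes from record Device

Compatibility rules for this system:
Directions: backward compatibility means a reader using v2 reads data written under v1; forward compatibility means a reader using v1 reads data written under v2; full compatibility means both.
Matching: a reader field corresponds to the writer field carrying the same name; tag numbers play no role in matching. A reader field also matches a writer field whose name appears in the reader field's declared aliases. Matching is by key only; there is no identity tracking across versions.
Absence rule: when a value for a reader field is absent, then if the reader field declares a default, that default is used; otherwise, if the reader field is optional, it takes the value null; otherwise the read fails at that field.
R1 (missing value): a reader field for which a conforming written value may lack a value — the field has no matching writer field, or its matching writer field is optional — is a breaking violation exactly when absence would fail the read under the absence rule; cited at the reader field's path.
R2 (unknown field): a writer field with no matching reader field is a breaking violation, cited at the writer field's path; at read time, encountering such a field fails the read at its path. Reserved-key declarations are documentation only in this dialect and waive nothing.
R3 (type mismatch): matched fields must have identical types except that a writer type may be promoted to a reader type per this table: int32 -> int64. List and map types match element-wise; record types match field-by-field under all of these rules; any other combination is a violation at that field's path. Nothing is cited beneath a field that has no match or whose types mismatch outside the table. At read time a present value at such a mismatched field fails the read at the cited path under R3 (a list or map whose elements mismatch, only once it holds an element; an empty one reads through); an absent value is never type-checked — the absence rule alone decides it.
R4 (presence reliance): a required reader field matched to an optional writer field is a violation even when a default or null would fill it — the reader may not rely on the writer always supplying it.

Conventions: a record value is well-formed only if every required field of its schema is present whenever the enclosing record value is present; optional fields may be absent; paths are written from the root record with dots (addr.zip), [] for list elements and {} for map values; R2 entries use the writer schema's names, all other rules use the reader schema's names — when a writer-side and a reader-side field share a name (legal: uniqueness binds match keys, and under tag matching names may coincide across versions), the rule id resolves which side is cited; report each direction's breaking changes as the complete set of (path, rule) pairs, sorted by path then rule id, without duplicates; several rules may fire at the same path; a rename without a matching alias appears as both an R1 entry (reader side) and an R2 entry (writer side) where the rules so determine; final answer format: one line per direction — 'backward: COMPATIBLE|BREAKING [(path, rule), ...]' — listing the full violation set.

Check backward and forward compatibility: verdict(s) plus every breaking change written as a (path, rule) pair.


each type pair in Device: writer, then reader
checking backward for Device: reader v2 against writer v1:
  writer required, Money -> Money: reader addr maps from writer addr
  writer optional, bytes -> bytes: reader signature maps from writer signature
  writer optional, string -> string: reader country maps from writer country
  writer required, string -> string: reader name maps from writer name
  leftover writer field: codes
  writer optional, string -> string: reader addr.city maps from writer addr.city
  no writer field matches reader addr.price
  leftover writer field: addr.payload
  violation R2 at addr.payload
  violation R1 at addr.price
  violation R2 at codes
  => backward: BREAKING (3)
checking forward for Device: reader v1 against writer v2:
  no writer field matches reader codes
  writer required, Money -> Money: reader addr maps from writer addr
  writer optional, bytes -> bytes: reader signature maps from writer signature
  writer optional, string -> string: reader country maps from writer country
  writer required, string -> string: reader name maps from writer name
  writer optional, string -> string: reader addr.city maps from writer addr.city
  no writer field matches reader addr.payload
  leftover writer field: addr.price
  violation R1 at addr.payload
  violation R2 at addr.price
  violation R1 at codes
  => forward: BREAKING (3)

backward: BREAKING [(addr.payload, R2), (addr.price, R1), (codes, R2)]; forward: BREAKING [(addr.payload, R1), (addr.price, R2), (codes, R1)]


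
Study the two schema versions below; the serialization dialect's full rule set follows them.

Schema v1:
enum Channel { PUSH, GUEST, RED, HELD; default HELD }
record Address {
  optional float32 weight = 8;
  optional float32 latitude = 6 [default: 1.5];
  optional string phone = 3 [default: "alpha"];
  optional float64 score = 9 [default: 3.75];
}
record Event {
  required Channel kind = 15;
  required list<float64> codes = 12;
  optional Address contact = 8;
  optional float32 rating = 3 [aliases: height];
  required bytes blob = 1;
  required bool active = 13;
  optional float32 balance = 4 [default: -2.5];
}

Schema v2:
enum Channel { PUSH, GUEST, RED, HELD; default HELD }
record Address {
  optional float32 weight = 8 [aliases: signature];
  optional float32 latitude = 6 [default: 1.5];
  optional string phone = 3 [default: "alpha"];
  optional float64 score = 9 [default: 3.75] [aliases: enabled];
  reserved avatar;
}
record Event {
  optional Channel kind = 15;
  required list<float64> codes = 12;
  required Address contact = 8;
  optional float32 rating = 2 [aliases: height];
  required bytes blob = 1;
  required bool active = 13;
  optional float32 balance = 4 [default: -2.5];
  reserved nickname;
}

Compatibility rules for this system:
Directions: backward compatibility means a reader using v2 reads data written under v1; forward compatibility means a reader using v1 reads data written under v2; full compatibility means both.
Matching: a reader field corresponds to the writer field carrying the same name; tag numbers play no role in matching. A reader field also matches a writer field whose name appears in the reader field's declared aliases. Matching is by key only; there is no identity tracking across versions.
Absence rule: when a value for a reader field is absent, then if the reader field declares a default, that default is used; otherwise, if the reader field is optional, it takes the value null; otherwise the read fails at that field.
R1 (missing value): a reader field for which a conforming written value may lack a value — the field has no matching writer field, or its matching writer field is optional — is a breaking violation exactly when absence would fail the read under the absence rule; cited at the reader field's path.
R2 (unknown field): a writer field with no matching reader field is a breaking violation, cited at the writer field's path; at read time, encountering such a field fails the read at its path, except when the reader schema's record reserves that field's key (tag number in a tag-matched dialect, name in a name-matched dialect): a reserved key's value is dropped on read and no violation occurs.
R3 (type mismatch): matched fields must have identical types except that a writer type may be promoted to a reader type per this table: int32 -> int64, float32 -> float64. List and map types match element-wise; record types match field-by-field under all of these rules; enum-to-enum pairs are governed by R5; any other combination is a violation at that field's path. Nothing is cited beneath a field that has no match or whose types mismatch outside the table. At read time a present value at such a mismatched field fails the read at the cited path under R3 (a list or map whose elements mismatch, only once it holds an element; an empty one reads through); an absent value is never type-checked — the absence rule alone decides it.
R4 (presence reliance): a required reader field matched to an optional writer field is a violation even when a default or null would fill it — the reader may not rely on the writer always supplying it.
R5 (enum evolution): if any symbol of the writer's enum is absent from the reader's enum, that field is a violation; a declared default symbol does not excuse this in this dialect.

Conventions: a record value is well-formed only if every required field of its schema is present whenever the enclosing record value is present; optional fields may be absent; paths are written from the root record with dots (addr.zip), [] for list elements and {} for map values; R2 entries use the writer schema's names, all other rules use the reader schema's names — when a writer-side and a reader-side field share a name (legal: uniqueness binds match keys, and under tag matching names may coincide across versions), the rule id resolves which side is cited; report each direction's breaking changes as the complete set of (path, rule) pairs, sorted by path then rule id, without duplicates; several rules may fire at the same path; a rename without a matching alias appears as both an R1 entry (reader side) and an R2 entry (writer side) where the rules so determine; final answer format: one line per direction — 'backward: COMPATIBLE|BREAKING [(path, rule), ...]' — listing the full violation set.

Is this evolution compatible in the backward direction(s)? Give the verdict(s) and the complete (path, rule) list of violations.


in Event below, arrows point writer -> reader
checking backward for Event: reader v2 against writer v1:
  kind: paired with writer kind (Channel -> Channel; writer required)
  codes: paired with writer codes (list<float64> -> list<float64>; writer required)
  contact: paired with writer contact (Address -> Address; writer optional)
  rating: paired with writer rating (float32 -> float32; writer optional)
  blob: paired with writer blob (bytes -> bytes; writer required)
  active: paired with writer active (bool -> bool; writer required)
  balance: paired with writer balance (float32 -> float32; writer optional)
  contact.weight: paired with writer contact.weight (float32 -> float32; writer optional)
  contact.latitude: paired with writer contact.latitude (float32 -> float32; writer optional)
  contact.phone: paired with writer contact.phone (string -> string; writer optional)
  contact.score: paired with writer contact.score (float64 -> float64; writer optional)
  violation R1 at contact
  violation R4 at contact
  => 2 violation(s): backward is BREAKING for Event
ruling out the remaining Event differences:
  field kind in record Event: required changed to optional -> fires only in the forward direction of Event, which is not asked here
  field rating in record Event: tag 3 changed to 2 -> inert for the asked Event verdict: nothing fires

backward: BREAKING [(contact, R1), (contact, R4)]


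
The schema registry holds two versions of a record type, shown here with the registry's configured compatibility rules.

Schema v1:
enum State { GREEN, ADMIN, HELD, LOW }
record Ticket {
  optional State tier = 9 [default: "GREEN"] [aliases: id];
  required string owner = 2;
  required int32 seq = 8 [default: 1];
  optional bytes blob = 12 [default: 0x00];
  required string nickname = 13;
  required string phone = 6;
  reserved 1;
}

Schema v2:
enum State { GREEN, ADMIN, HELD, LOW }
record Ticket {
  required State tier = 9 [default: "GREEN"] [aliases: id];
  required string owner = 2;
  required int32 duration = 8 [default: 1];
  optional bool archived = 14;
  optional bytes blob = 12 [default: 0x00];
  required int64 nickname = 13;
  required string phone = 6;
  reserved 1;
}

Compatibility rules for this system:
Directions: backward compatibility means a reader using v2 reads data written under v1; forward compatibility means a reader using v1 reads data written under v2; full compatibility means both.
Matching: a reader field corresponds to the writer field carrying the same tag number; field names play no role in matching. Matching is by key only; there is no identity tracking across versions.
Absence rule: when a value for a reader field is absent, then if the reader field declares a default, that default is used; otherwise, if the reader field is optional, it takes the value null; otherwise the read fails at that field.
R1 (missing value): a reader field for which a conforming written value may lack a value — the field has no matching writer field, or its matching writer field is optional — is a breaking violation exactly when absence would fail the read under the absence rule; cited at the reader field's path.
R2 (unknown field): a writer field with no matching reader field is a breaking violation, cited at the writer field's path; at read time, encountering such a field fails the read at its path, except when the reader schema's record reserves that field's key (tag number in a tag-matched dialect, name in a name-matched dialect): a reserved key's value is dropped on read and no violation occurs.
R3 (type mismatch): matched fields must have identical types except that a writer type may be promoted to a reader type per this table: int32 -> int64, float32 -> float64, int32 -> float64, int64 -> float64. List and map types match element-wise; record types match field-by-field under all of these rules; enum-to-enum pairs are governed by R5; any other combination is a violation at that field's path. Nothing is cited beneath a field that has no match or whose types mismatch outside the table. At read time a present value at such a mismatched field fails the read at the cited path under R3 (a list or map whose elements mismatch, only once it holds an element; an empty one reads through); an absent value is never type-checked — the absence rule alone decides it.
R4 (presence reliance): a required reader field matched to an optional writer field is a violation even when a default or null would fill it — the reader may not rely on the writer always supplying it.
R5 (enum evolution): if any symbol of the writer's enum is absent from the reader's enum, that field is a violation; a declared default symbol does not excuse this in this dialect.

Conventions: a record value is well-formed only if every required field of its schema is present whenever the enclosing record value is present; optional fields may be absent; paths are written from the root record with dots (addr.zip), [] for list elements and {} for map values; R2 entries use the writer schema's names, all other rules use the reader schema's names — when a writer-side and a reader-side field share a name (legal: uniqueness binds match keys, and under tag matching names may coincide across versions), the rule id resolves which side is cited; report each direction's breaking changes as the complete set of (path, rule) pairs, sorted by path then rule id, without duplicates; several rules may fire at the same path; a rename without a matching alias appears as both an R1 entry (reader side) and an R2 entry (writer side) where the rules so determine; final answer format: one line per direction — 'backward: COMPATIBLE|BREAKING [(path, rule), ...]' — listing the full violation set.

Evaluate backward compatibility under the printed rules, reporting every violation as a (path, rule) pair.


the writer's type comes first in each Ticket pair
backward on Ticket — v2 reading data written by v1:
  State -> State, writer optional: tier aligns to tier
  string -> string, writer required: owner aligns to owner
  int32 -> int32, writer required: duration aligns to seq
  archived has no writer counterpart
  bytes -> bytes, writer optional: blob aligns to blob
  string -> int64, writer required: nickname aligns to nickname
  string -> string, writer required: phone aligns to phone
  breaking: (nickname, R3)
  breaking: (tier, R4)
  => backward: BREAKING (2)
diffs on Ticket not affecting the asked answer:
  added field archived to record Ticket: optional bool, tag 14 (in v2 it sits immediately before blob) -> matters only for Ticket's forward compatibility — outside the asked direction
  renamed field seq to duration in record Ticket -> fires no rule on Ticket, leaving the asked answer as it is

backward: BREAKING [(nickname, R3), (tier, R4)]


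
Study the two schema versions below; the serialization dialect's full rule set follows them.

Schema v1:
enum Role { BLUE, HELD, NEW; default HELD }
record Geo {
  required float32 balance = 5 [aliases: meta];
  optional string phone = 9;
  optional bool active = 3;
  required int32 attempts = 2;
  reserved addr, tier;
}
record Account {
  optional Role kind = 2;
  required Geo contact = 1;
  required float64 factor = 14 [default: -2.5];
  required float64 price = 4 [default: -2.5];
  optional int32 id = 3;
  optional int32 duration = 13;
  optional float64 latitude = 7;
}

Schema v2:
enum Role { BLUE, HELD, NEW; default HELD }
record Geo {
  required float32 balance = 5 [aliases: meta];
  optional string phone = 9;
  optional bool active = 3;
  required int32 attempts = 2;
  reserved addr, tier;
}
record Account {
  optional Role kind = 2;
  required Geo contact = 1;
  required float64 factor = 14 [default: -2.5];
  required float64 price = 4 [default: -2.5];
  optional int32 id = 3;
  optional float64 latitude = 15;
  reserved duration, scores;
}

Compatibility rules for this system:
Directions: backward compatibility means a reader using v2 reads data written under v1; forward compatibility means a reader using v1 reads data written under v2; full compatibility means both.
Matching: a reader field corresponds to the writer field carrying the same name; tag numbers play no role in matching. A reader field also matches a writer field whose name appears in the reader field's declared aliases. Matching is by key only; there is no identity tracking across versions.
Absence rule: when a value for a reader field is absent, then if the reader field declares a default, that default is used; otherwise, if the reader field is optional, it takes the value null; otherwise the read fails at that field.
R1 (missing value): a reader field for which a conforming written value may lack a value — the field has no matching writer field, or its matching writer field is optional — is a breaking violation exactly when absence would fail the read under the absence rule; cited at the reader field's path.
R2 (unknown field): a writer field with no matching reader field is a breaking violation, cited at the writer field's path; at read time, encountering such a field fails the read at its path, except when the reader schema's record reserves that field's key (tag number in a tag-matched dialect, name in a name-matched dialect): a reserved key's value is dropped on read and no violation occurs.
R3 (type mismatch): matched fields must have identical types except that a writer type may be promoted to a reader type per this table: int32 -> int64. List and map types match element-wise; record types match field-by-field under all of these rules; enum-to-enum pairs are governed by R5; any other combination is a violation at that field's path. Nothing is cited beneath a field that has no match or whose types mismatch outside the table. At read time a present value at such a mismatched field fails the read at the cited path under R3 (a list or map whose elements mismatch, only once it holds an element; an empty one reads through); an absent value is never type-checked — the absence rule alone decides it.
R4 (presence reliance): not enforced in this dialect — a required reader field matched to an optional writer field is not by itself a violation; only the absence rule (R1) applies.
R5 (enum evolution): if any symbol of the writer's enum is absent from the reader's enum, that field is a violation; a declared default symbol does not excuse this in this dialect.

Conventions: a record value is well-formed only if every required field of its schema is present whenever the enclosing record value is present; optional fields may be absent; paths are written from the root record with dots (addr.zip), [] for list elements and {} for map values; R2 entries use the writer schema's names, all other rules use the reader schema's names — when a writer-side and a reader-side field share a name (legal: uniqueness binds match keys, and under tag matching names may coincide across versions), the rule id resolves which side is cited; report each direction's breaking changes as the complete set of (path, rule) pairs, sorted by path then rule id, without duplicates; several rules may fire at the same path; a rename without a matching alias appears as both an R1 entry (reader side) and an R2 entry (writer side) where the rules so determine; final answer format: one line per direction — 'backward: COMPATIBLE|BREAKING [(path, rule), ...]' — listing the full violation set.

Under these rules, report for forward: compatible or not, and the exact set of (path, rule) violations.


forward: COMPATIBLE []

in Account below, arrows point writer -> reader
forward pass over Account, reader schema v1, writer schema v2:
  kind: paired with writer kind (Role -> Role; writer optional)
  contact: paired with writer contact (Geo -> Geo; writer required)
  factor: paired with writer factor (float64 -> float64; writer required)
  price: paired with writer price (float64 -> float64; writer required)
  id: paired with writer id (int32 -> int32; writer optional)
  duration: no writer match
  latitude: paired with writer latitude (float64 -> float64; writer optional)
  contact.balance: paired with writer contact.balance (float32 -> float32; writer required)
  contact.phone: paired with writer contact.phone (string -> string; writer optional)
  contact.active: paired with writer contact.active (bool -> bool; writer optional)
  contact.attempts: paired with writer contact.attempts (int32 -> int32; writer required)
  => forward: COMPATIBLE
remaining Account differences; none change what is asked:
  field latitude in record Account: tag 7 changed to 15 -> triggers nothing under Account's printed rules — same verdict
  removed field duration from record Account (its key "duration" joins the reserved list) -> triggers nothing under Account's printed rules — same verdict
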